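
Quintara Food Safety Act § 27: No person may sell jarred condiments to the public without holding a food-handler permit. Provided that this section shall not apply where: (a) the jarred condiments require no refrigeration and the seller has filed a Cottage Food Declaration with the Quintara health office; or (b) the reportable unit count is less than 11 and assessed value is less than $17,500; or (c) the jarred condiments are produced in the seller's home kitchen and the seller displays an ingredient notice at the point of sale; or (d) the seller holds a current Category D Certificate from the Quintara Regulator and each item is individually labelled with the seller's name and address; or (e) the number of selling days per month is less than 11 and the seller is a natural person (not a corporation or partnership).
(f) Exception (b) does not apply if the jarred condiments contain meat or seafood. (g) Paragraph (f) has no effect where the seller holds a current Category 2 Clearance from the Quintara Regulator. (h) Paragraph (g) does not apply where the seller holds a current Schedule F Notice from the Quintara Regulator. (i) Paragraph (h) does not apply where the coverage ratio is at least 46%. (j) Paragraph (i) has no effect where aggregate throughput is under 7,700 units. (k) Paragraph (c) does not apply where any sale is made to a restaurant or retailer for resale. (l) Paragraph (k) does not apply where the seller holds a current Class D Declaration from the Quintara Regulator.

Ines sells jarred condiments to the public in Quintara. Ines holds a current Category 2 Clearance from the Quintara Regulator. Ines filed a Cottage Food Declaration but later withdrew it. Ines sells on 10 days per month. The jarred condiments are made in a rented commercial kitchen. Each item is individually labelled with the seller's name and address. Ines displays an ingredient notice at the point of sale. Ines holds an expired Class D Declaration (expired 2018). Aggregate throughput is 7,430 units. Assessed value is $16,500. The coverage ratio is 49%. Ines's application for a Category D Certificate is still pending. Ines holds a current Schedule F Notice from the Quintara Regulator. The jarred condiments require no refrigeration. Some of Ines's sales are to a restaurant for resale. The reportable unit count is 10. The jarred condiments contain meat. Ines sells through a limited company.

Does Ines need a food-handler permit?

Exception (a) fails — the Cottage Food Declaration was withdrawn.
Exception (b): the reportable unit count is 10, less than the 11 limit; assessed value is $16,500, less than the $17,500 limit — every condition holds. But applying paragraphs (f)–(j): (f) applies — the jarred condiments contain meat. (g) applies (a current Category 2 Clearance is held), but is itself disapplied by (h): (h) applies — a current Schedule F Notice is held. (i) is engaged (the coverage ratio is 49%, meeting the 46% threshold), but is displaced by (j): (j) applies — aggregate throughput is 7,430 units, under the 7,700 units limit. (b) is therefore removed.
Exception (c) fails — the jarred condiments are made in a commercial kitchen, not a home kitchen.
Exception (d) requires that the seller holds a current Category D Certificate from the Quintara Regulator; but the Category D Certificate is not current, so (d) is unavailable.
Exception (e) fails — the seller operates through a limited company.
No exception displaces § 27.

Yes — Ines must hold a food-handler permit.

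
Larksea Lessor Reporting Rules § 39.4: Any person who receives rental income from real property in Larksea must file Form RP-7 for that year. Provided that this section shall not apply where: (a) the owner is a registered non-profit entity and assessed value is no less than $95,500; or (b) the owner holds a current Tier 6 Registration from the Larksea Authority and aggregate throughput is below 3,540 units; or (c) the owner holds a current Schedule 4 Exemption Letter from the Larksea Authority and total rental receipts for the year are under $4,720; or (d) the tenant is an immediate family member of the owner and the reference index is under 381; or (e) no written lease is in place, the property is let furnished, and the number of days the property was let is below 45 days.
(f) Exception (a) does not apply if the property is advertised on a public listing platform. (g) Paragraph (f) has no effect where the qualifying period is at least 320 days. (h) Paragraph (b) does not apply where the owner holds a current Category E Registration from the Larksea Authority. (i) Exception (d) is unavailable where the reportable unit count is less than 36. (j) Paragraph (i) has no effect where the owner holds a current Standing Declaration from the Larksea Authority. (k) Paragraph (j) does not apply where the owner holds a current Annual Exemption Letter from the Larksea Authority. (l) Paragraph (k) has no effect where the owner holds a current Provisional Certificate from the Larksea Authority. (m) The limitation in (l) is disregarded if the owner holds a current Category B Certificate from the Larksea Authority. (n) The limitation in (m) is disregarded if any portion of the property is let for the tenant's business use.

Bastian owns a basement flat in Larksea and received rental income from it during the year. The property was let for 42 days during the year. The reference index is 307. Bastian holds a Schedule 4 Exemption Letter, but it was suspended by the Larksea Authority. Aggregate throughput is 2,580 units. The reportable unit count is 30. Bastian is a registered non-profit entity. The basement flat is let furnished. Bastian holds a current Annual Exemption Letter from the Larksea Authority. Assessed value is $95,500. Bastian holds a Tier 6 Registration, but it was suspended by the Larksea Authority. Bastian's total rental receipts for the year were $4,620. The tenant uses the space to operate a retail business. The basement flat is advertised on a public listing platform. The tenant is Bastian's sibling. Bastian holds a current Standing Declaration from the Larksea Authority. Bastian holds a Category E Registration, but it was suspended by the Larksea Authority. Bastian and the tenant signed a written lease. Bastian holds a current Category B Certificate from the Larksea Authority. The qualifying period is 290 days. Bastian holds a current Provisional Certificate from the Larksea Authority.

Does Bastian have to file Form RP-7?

No — exception (d) applies; Bastian is not required to file Form RP-7.

Exception (a): Bastian is a registered non-profit; assessed value is $95,500, meeting the $95,500 threshold — every condition holds. However, paragraphs (f)–(g) must be considered: (f) operates against (a): the property is publicly advertised. (g), which would lift (f), is not engaged — the qualifying period is 290 days, short of 320 days. Exception (a) does not apply.
Exception (b) does not apply: there is no Tier 6 Registration in force.
Exception (c) fails — there is no Schedule 4 Exemption Letter in force.
Exception (d): the tenant is an immediate family member; the reference index is 307, under the 381 limit — every condition holds. Under paragraphs (i)–(n): (i) would limit (d) — the reportable unit count is 30, less than the 36 limit — but (j) sets (i) aside: (j) operates against (i): a current Standing Declaration is held. (k) is triggered (a current Annual Exemption Letter is held), but yields to (l): (l) is triggered — a current Provisional Certificate is held. (m) would limit (l) — a current Category B Certificate is held — but (n) sets (m) aside: (n) operates — the space is let for business use. Exception (d) stands.
Exception (e) fails — a written lease is in place.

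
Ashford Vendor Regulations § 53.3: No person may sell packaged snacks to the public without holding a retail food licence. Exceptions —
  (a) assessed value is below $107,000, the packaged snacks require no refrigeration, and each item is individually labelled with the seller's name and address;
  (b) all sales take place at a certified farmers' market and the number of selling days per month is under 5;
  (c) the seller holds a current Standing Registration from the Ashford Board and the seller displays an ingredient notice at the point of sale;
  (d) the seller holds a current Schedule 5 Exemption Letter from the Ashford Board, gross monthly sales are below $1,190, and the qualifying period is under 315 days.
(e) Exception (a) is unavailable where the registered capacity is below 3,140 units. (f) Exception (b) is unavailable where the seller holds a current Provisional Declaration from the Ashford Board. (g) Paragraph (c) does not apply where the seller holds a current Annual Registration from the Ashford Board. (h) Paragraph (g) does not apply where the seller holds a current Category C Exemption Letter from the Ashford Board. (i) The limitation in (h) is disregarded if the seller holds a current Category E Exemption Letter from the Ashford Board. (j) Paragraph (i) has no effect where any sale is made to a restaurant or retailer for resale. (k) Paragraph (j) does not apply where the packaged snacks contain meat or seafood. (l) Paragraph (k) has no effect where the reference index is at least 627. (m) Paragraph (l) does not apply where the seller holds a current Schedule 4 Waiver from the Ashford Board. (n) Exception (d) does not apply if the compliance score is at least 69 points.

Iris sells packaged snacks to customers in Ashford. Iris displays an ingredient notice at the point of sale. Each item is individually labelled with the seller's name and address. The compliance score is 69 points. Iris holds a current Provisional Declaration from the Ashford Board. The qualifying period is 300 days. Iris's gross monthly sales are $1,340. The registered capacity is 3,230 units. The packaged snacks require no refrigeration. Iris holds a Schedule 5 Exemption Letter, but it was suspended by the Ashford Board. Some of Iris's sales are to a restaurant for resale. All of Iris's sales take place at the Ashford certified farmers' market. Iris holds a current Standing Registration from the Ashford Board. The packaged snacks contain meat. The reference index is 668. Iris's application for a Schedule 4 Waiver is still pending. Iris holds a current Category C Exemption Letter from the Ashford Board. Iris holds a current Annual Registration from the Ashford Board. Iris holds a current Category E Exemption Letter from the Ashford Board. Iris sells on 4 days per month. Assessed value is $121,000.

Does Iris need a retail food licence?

No — exception (c) applies; Iris is not required to hold a retail food licence.

Exception (a) does not apply: assessed value is $121,000, not below $107,000.
Exception (b): all sales are at a certified farmers' market; the number of selling days per month is 4, under the 5 limit — every condition holds. However, paragraph (f) must be considered: (f) operates against (b): a current Provisional Declaration is held. So (b) is unavailable.
Exception (c)'s conditions are all satisfied: a current Standing Registration is held; an ingredient notice is displayed. Considering the limiting provisions: (g) operates (a current Annual Registration is held), but yields to (h): (h) operates against (g): a current Category C Exemption Letter is held. (i) would limit (h) — a current Category E Exemption Letter is held — but (j) sets (i) aside: (j) applies — some sales are to a restaurant for resale. (k) would limit (j) — the packaged snacks contain meat — but (l) sets (k) aside: (l) operates against (k): the reference index is 668, meeting the 627 threshold. (m), which would lift (l), is not triggered — there is no Schedule 4 Waiver in force. (c) remains available.
Exception (d) fails — there is no Schedule 5 Exemption Letter in force.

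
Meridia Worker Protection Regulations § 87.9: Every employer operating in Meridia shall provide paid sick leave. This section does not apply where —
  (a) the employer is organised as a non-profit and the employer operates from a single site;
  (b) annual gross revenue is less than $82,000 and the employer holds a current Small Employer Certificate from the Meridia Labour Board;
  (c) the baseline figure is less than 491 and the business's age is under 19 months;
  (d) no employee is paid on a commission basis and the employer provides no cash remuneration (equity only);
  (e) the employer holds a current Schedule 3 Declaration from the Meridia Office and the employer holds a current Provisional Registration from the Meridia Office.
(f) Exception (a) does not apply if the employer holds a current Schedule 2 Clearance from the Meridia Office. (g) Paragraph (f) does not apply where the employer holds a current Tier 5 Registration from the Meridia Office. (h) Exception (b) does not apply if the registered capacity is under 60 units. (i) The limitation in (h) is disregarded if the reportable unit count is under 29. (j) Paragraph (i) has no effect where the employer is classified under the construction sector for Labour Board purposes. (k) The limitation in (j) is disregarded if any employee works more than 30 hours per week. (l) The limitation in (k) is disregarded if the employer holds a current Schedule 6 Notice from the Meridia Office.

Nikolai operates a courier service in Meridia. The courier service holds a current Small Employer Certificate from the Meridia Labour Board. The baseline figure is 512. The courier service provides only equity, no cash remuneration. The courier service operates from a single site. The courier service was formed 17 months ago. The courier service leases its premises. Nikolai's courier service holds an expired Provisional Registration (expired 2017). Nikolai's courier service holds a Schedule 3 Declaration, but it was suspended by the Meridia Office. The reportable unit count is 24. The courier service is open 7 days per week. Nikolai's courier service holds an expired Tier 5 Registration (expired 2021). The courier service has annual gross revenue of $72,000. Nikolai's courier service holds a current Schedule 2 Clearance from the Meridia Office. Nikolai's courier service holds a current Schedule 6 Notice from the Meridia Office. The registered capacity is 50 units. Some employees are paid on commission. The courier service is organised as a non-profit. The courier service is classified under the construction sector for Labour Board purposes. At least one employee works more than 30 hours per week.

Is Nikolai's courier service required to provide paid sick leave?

Exception (a): the employer is a non-profit; the employer operates from a single site — every condition holds. But: (f) is triggered — a current Schedule 2 Clearance is held. (g) is not triggered (no current Tier 5 Registration is held), so (f) stands. Exception (a) does not apply.
All of (b)'s requirements are met (annual gross revenue is $72,000, less than the $82,000 limit; a current Small Employer Certificate is held). But: (h) operates — the registered capacity is 50 units, under the 60 units limit. (i) operates (the reportable unit count is 24, under the 29 limit), but is set aside by (j): (j) applies — the courier service is classified under the construction sector. (k) is engaged (at least one employee exceeds 30 hours/week), but is itself disapplied by (l): (l) operates — a current Schedule 6 Notice is held. Exception (b) does not apply.
Exception (c) does not apply: the baseline figure is 512, not less than 491.
Exception (d) fails — some employees are paid on commission.
Exception (e) requires that the employer holds a current Schedule 3 Declaration from the Meridia Office; but there is no Schedule 3 Declaration in force, so (e) is unavailable.
No exception is made out. Nikolai's courier service falls within the general rule.

Yes — Nikolai's courier service must provide paid sick leave.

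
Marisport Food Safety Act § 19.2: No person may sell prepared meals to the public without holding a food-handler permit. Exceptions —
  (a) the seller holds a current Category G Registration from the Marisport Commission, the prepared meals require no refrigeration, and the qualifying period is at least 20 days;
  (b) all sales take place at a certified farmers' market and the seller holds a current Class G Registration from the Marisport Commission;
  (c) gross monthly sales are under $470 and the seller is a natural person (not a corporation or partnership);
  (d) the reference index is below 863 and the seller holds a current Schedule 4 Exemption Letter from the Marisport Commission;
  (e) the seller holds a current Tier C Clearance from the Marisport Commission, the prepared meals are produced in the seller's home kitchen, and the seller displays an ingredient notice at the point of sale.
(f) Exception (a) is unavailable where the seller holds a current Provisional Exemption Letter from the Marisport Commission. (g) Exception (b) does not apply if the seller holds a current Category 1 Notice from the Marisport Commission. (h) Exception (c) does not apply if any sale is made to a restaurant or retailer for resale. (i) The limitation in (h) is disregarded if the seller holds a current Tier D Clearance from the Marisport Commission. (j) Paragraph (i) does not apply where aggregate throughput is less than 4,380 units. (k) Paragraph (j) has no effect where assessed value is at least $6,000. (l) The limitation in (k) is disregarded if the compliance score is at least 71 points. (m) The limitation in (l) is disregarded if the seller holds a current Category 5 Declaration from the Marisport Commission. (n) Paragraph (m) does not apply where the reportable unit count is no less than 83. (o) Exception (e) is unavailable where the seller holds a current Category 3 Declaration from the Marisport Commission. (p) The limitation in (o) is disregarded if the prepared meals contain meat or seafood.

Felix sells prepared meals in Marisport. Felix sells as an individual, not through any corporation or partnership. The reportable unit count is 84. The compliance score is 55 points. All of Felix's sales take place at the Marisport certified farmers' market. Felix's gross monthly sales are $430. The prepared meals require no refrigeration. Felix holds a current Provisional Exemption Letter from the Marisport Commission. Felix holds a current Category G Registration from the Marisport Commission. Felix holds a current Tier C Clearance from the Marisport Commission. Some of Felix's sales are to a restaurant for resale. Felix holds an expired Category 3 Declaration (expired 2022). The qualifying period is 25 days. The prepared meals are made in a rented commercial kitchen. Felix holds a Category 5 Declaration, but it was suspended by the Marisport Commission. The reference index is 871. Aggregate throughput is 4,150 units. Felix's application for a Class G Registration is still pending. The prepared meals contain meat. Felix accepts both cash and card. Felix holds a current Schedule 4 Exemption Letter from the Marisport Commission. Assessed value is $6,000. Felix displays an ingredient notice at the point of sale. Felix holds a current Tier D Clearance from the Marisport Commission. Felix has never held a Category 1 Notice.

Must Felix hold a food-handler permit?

No — exception (c) applies; Felix is not required to hold a food-handler permit.

All of (a)'s requirements are met (a current Category G Registration is held; the prepared meals are shelf-stable; the qualifying period is 25 days, meeting the 20 days threshold). Turning to paragraph (f): (f) applies — a current Provisional Exemption Letter is held. (a) is therefore removed.
Exception (b) requires that the seller holds a current Class G Registration from the Marisport Commission; but no current Class G Registration is held, so (b) is unavailable.
Exception (c): gross monthly sales are $430, under the $470 limit; the seller is a natural person — every condition holds. As to paragraphs (h)–(n): (h) would limit (c) — some sales are to a restaurant for resale — but (i) sets (h) aside: (i) is engaged — a current Tier D Clearance is held. (j) applies (aggregate throughput is 4,150 units, less than the 4,380 units limit), but is displaced by (k): (k) applies — assessed value is $6,000, meeting the $6,000 threshold. (l), which would lift (k), is not triggered — the compliance score is 55 points, short of 71 points. So (c) applies.
Exception (d) requires that the reference index is below 863; but the reference index is 871, not below 863, so (d) is unavailable.
Exception (e) requires that the prepared meals are produced in the seller's home kitchen; but the prepared meals are made in a commercial kitchen, not a home kitchen, so (e) is unavailable.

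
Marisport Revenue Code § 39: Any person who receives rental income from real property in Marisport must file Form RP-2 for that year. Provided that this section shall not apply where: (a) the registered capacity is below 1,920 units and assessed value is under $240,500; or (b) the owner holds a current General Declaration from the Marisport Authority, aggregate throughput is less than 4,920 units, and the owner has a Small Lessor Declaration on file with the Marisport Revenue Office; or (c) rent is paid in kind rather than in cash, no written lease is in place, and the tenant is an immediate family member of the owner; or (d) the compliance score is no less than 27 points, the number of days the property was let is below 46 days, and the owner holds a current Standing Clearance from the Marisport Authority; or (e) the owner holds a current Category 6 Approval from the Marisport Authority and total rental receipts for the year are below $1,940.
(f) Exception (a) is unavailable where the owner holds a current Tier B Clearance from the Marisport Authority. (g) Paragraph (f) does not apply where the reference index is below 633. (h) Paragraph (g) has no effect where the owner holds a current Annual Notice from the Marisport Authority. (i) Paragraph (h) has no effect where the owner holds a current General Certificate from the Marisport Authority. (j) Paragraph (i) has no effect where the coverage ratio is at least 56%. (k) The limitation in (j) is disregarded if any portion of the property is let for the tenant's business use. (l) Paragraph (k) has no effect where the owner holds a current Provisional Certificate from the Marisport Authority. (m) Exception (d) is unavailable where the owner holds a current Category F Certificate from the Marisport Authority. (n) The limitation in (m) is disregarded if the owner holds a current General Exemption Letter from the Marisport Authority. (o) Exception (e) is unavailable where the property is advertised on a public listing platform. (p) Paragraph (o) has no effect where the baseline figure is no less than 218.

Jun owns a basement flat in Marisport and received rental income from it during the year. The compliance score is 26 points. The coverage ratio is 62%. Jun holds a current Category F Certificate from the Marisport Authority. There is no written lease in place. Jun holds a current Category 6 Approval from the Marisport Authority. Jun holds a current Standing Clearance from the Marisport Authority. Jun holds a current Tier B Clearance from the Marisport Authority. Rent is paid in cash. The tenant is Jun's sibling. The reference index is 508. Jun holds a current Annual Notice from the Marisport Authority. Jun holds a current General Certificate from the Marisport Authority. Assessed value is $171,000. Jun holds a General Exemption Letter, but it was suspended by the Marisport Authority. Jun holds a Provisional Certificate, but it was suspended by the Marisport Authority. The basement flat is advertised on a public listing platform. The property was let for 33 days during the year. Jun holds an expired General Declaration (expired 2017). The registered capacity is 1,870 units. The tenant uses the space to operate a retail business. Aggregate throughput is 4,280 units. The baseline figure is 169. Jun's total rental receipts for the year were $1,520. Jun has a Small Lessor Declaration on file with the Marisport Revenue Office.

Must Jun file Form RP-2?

Exception (a) is satisfied on its face — the registered capacity is 1,870 units, below the 1,920 units limit; assessed value is $171,000, under the $240,500 limit. Under paragraphs (f)–(l): (f) is triggered (a current Tier B Clearance is held), but yields to (g): (g) operates against (f): the reference index is 508, below the 633 limit. (h) would limit (g) — a current Annual Notice is held — but (i) sets (h) aside: (i) operates against (h): a current General Certificate is held. (j) is triggered (the coverage ratio is 62%, meeting the 56% threshold), but is overridden by (k): (k) operates against (j): the space is let for business use. (l), which would lift (k), is not engaged — no current Provisional Certificate is held. So (a) applies.
Exception (b) fails — there is no General Declaration in force.
Exception (c) requires that rent is paid in kind rather than in cash; but rent is paid in cash, so (c) is unavailable.
Exception (d) does not apply: the compliance score is 26 points, short of 27 points.
Exception (e)'s conditions are all satisfied: a current Category 6 Approval is held; total rental receipts for the year are $1,520, below the $1,940 limit. But: (o) operates against (e): the property is publicly advertised. (p) is not engaged (the baseline figure is 169, short of 218), so (o) stands. (e) is therefore removed.

No — exception (a) applies; Jun is not required to file Form RP-2.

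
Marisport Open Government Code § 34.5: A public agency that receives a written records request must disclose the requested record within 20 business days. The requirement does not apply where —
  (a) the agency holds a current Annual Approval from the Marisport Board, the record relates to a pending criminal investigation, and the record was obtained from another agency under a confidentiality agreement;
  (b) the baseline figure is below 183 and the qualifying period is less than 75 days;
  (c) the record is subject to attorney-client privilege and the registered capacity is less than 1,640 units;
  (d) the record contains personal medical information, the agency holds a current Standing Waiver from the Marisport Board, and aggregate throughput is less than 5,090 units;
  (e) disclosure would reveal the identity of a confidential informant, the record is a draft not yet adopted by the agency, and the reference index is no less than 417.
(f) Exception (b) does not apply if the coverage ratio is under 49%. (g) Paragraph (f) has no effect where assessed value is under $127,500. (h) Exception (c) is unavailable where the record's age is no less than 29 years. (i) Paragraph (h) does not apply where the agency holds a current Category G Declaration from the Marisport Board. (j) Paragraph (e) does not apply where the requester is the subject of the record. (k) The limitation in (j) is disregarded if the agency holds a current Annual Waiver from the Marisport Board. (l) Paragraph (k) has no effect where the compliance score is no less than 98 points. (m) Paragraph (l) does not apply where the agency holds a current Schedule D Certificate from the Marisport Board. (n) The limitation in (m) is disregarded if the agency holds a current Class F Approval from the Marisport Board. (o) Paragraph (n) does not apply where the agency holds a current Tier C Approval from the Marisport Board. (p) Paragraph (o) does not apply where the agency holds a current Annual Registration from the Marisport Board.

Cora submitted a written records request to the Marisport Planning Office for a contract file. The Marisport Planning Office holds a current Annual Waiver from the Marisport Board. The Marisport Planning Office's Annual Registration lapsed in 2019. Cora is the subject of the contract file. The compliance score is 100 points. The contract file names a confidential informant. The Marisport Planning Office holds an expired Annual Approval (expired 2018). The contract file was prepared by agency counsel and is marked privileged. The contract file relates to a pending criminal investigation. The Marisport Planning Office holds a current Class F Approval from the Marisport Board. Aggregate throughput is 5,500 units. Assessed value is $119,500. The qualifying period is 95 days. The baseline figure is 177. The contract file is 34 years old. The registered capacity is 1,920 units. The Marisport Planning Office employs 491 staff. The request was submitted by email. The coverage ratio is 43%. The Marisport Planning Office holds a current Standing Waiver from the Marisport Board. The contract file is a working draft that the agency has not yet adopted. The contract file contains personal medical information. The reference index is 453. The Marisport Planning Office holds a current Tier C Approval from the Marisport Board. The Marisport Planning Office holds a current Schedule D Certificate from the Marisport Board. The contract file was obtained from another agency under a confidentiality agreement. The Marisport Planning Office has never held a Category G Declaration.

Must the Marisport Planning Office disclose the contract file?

No — exception (e) applies; the Marisport Planning Office is not required to disclose the contract file.

Exception (a) requires that the agency holds a current Annual Approval from the Marisport Board; but the Annual Approval is not current, so (a) is unavailable.
Exception (b) fails — the qualifying period is 95 days, not less than 75 days.
Exception (c) does not apply: the registered capacity is 1,920 units, not less than 1,640 units.
Exception (d) does not apply: aggregate throughput is 5,500 units, not less than 5,090 units.
Exception (e)'s conditions are all satisfied: the contract file names a confidential informant; the contract file is an unadopted draft; the reference index is 453, meeting the 417 threshold. Considering the limiting provisions: (j) is triggered (Cora is the subject of the contract file), but is set aside by (k): (k) operates against (j): a current Annual Waiver is held. (l) would limit (k) — the compliance score is 100 points, meeting the 98 points threshold — but (m) sets (l) aside: (m) operates against (l): a current Schedule D Certificate is held. (n) is engaged (a current Class F Approval is held), but is displaced by (o): (o) is triggered — a current Tier C Approval is held. (p) is not engaged (no current Annual Registration is held), so (o) stands. So (e) applies.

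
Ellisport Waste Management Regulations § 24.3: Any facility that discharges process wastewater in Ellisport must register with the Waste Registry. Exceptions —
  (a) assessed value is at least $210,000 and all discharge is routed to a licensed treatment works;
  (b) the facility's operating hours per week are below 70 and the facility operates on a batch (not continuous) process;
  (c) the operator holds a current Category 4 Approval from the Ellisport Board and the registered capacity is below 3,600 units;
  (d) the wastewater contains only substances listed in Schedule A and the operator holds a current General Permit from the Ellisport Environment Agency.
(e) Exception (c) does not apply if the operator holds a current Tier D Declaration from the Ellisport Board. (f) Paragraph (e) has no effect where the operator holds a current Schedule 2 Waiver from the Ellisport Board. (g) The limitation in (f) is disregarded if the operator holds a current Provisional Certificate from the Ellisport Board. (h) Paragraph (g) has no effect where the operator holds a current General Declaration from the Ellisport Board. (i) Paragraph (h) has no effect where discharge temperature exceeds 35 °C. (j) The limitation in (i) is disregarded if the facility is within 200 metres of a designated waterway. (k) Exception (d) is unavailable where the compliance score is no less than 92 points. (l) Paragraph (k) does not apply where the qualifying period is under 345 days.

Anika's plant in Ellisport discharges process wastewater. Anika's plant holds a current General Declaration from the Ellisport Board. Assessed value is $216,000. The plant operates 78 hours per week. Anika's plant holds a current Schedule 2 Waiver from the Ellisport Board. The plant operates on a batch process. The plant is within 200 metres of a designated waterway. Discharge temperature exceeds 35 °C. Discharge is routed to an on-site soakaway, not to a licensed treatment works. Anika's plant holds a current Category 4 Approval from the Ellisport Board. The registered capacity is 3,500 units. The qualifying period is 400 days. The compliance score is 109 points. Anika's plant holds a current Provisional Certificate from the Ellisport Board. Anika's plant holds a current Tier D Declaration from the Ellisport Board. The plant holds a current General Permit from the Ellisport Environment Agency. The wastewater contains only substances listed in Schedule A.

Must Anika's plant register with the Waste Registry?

No — exception (c) applies; Anika's plant is not required to register with the Waste Registry.

Exception (a) does not apply: discharge is not routed to a licensed treatment works.
Exception (b) requires that the facility's operating hours per week are below 70; but the facility's operating hours per week are 78, not below 70, so (b) is unavailable.
Exception (c)'s conditions are all satisfied: a current Category 4 Approval is held; the registered capacity is 3,500 units, below the 3,600 units limit. Under paragraphs (e)–(j): (e) would limit (c) — a current Tier D Declaration is held — but (f) sets (e) aside: (f) operates against (e): a current Schedule 2 Waiver is held. (g) operates (a current Provisional Certificate is held), but yields to (h): (h) applies — a current General Declaration is held. (i) would limit (h) — discharge temperature exceeds 35 °C — but (j) sets (i) aside: (j) operates — the plant is within 200 m of a designated waterway. Exception (c) stands.
All of (d)'s requirements are met (the wastewater is Schedule-A-only; a current General Permit is held). But applying paragraphs (k)–(l): (k) operates — the compliance score is 109 points, meeting the 92 points threshold. (l) is not triggered (the qualifying period is 400 days, not under 345 days), so (k) stands. So (d) is unavailable.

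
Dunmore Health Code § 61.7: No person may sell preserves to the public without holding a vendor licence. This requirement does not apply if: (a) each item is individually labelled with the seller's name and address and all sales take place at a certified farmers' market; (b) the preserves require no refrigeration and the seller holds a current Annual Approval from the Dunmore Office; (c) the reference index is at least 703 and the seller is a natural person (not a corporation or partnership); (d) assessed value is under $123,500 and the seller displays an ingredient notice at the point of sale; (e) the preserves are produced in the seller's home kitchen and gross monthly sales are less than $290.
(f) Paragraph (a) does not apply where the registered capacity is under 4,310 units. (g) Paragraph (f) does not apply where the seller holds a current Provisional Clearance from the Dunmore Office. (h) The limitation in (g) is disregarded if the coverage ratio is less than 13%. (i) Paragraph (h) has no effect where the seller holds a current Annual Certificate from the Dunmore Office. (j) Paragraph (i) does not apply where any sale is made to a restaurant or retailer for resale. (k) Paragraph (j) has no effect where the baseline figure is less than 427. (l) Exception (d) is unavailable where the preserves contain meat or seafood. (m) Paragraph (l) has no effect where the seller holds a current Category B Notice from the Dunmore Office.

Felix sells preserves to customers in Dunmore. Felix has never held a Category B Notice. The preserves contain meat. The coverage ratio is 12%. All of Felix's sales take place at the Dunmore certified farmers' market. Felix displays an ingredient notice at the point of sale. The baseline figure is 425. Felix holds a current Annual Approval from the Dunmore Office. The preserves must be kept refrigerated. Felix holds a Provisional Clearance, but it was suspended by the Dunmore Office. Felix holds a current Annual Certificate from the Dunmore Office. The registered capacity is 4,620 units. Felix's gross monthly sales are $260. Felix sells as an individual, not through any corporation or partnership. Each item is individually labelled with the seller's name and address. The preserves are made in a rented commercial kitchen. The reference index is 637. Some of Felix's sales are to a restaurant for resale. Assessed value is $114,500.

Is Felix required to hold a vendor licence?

No — exception (a) applies; Felix is not required to hold a vendor licence.

Exception (a)'s conditions are all satisfied: items are individually labelled; all sales are at a certified farmers' market. Applying paragraphs (f)–(k): (f) is not triggered — the registered capacity is 4,620 units, not under 4,310 units. So (a) applies.
Exception (b) does not apply: the preserves require refrigeration.
Exception (c) does not apply: the reference index is 637, short of 703.
Exception (d): assessed value is $114,500, under the $123,500 limit; an ingredient notice is displayed — every condition holds. However, paragraphs (l)–(m) must be considered: (l) operates against (d): the preserves contain meat. (m) is not triggered (there is no Category B Notice in force), so (l) stands. So (d) is unavailable.
Exception (e) requires that the preserves are produced in the seller's home kitchen; but the preserves are made in a commercial kitchen, not a home kitchen, so (e) is unavailable.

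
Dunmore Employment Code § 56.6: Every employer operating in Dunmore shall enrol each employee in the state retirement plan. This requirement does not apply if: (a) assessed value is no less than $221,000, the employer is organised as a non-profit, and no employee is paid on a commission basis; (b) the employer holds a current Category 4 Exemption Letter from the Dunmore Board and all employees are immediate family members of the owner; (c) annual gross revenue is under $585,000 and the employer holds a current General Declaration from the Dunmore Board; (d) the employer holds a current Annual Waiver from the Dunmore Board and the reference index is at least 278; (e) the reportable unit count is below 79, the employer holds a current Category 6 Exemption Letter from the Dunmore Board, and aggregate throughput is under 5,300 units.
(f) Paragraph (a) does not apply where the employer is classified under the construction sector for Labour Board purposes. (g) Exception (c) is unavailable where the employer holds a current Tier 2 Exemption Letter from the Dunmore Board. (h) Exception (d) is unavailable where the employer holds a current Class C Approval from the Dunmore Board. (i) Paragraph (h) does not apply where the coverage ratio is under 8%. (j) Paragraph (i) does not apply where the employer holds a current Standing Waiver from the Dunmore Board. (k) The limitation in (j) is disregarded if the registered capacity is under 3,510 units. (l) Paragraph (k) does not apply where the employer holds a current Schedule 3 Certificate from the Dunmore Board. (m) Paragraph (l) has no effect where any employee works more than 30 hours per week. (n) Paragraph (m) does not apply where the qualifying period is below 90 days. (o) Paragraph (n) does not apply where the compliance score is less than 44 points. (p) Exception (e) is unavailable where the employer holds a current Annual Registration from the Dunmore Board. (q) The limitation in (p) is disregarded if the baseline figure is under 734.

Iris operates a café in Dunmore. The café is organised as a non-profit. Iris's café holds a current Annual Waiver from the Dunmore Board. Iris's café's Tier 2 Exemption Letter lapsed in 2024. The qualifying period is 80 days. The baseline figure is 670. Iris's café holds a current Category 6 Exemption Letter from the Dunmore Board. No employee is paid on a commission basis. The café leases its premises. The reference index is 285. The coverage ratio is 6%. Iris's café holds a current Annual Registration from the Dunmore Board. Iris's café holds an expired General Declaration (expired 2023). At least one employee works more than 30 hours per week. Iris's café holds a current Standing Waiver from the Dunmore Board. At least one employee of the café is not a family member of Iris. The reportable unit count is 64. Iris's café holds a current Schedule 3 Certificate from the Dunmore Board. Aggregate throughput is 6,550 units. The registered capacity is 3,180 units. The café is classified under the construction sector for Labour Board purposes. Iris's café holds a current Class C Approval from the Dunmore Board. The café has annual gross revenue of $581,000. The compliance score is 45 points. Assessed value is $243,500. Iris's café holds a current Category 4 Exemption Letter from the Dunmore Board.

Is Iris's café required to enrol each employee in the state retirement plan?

Exception (a): assessed value is $243,500, meeting the $221,000 threshold; the employer is a non-profit; no employee is paid on commission — every condition holds. However, paragraph (f) must be considered: (f) is triggered — the café is classified under the construction sector. (a) is therefore removed.
Exception (b) does not apply: at least one employee is not a family member.
Exception (c) requires that the employer holds a current General Declaration from the Dunmore Board; but the General Declaration is not current, so (c) is unavailable.
All of (d)'s requirements are met (a current Annual Waiver is held; the reference index is 285, meeting the 278 threshold). But applying paragraphs (h)–(o): (h) operates against (d): a current Class C Approval is held. (i) would limit (h) — the coverage ratio is 6%, under the 8% limit — but (j) sets (i) aside: (j) applies — a current Standing Waiver is held. (k) would limit (j) — the registered capacity is 3,180 units, under the 3,510 units limit — but (l) sets (k) aside: (l) operates against (k): a current Schedule 3 Certificate is held. (m) would limit (l) — at least one employee exceeds 30 hours/week — but (n) sets (m) aside: (n) applies — the qualifying period is 80 days, below the 90 days limit. (o) is inapplicable (the compliance score is 45 points, not less than 44 points), so (n) stands. (d) is therefore removed.
Exception (e) requires that aggregate throughput is under 5,300 units; but aggregate throughput is 6,550 units, not under 5,300 units, so (e) is unavailable.
No exception is made out. Iris's café falls within the general rule.

Yes — Iris's café must enrol each employee in the state retirement plan.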